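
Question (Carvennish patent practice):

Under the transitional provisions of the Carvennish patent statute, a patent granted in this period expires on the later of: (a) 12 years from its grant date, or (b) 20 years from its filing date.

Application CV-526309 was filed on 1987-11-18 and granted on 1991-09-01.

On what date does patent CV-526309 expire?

(a) grant + 12 years → 1 September 2003.
(b) filing + 20 years → 18 November 2007.
Later of the two: 18 November 2007.

2007-11-18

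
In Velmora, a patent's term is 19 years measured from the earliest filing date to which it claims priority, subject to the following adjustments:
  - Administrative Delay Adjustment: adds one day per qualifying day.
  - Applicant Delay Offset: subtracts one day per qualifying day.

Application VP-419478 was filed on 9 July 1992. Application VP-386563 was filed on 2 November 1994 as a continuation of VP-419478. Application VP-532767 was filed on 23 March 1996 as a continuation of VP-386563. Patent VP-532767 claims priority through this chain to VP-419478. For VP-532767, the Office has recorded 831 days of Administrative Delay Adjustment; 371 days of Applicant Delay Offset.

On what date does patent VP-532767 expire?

Earliest priority filing: 9 July 1992.
Base term: 9 July 1992 + 19 years → 9 July 2011.
Administrative Delay Adjustment: +831 days → 17 October 2013.
Applicant Delay Offset: −371 days → 11 October 2012.

2012-10-11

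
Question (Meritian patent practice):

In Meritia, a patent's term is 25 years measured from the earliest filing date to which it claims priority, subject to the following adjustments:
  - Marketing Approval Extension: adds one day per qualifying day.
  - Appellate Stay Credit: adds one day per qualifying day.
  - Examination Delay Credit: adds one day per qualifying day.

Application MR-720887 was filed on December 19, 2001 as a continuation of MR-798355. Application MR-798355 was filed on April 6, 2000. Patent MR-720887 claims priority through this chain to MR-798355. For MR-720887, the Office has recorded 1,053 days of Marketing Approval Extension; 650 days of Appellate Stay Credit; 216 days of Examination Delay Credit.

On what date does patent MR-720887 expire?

Earliest priority filing: 6 April 2000.
Base term: 6 April 2000 + 25 years → 6 April 2025.
Marketing Approval Extension: +1053 days → 23 February 2028.
Appellate Stay Credit: +650 days → 4 December 2029.
Examination Delay Credit: +216 days → 8 July 2030.

2030-07-08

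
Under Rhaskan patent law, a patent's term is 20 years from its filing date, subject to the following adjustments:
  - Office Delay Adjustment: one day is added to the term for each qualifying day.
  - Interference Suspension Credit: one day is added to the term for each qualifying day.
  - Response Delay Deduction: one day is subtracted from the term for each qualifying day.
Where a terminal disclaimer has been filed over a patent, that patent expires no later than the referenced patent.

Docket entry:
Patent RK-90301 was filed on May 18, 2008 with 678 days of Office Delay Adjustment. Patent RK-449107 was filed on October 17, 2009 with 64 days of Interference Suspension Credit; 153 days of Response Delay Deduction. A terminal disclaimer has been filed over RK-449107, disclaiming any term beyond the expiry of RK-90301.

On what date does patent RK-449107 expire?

2029-07-20

Natural term of RK-449107:
  Base: filing + 20 years → 17 October 2029.
  Interference Suspension Credit: +64 days → 20 December 2029.
  Response Delay Deduction: −153 days → 20 July 2029.
Expiry of referenced patent RK-90301:
  Base: filing + 20 years → 18 May 2028.
  Office Delay Adjustment: +678 days → 27 March 2030.
Terminal disclaimer: RK-449107 expires on the earlier of 20 July 2029 and 27 March 2030.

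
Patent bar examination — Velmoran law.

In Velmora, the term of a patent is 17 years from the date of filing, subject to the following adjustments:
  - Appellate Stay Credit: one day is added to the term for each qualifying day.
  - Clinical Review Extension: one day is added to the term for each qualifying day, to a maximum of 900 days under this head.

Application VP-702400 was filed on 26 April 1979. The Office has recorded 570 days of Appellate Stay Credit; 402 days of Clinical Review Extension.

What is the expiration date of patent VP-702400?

1998-12-24

Base term: filing date + 17 years → 26 April 1996.
Appellate Stay Credit: +570 days → 17 November 1997.
Clinical Review Extension: 402 days (within the 900-day cap) → +402 days → 24 December 1998.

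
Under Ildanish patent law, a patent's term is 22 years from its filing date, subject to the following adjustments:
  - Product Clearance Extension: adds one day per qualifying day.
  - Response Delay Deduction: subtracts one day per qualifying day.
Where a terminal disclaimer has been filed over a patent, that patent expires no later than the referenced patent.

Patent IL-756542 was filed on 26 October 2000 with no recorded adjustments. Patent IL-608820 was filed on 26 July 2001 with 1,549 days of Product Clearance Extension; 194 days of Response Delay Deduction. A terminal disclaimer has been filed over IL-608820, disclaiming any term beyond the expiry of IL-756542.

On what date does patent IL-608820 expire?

October 26, 2022

Natural term of IL-608820:
  Base: filing + 22 years → 26 July 2023.
  Product Clearance Extension: +1549 days → 22 October 2027.
  Response Delay Deduction: −194 days → 11 April 2027.
Expiry of referenced patent IL-756542:
  Base: filing + 22 years → 26 October 2022.
Terminal disclaimer: IL-608820 expires on the earlier of 11 April 2027 and 26 October 2022.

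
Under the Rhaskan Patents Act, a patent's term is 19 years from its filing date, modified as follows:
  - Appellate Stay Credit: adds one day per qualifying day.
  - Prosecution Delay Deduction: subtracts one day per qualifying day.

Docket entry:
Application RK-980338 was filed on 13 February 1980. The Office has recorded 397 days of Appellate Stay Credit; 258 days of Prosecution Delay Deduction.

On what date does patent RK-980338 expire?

1999-07-02

Base term: filing date + 19 years → 13 February 1999.
Appellate Stay Credit: +397 days → 16 March 2000.
Prosecution Delay Deduction: −258 days → 2 July 1999.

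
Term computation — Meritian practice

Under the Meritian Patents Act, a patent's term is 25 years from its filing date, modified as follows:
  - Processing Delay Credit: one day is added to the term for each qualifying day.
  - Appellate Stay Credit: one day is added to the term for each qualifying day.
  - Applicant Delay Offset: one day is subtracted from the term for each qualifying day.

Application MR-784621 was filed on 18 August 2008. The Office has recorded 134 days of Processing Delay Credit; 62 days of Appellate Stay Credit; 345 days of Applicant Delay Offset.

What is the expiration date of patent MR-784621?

March 22, 2033

Base term: filing date + 25 years → 18 August 2033.
Processing Delay Credit: +134 days → 30 December 2033.
Appellate Stay Credit: +62 days → 2 March 2034.
Applicant Delay Offset: −345 days → 22 March 2033.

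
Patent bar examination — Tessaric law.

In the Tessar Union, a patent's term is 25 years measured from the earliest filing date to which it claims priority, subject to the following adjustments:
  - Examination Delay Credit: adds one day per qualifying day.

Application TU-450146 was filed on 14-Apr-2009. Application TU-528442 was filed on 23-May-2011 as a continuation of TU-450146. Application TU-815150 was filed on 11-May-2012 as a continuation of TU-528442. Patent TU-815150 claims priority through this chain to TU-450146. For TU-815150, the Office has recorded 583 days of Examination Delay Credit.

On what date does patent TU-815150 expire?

November 18, 2035

Earliest priority filing: 14 April 2009.
Base term: 14 April 2009 + 25 years → 14 April 2034.
Examination Delay Credit: +583 days → 18 November 2035.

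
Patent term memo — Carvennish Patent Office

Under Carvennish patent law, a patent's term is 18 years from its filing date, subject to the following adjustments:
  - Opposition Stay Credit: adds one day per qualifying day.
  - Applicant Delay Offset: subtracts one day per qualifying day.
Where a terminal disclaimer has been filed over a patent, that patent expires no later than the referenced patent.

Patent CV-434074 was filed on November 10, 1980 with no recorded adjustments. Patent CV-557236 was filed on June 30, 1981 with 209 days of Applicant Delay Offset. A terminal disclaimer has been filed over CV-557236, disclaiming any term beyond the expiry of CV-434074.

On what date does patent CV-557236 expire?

November 10, 1998

Natural term of CV-557236:
  Base: filing + 18 years → 30 June 1999.
  Applicant Delay Offset: −209 days → 3 December 1998.
Expiry of referenced patent CV-434074:
  Base: filing + 18 years → 10 November 1998.
Terminal disclaimer: CV-557236 expires on the earlier of 3 December 1998 and 10 November 1998.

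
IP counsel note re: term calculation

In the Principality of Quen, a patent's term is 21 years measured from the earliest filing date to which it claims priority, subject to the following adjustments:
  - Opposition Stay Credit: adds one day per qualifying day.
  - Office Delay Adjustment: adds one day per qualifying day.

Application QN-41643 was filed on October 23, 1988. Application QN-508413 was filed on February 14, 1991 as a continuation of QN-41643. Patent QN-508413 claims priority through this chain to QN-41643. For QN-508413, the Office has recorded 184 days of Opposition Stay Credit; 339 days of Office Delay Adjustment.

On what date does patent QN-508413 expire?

2011-03-30

Earliest priority filing: 23 October 1988.
Base term: 23 October 1988 + 21 years → 23 October 2009.
Opposition Stay Credit: +184 days → 25 April 2010.
Office Delay Adjustment: +339 days → 30 March 2011.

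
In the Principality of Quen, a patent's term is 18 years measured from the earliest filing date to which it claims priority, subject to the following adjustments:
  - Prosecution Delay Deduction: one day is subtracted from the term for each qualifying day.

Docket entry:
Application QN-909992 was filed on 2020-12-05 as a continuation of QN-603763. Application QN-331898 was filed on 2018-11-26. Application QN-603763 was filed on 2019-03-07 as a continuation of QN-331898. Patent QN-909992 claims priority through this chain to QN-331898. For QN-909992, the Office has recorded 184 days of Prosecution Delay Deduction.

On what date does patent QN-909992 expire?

Earliest priority filing: 26 November 2018.
Base term: 26 November 2018 + 18 years → 26 November 2036.
Prosecution Delay Deduction: −184 days → 26 May 2036.

2036-05-26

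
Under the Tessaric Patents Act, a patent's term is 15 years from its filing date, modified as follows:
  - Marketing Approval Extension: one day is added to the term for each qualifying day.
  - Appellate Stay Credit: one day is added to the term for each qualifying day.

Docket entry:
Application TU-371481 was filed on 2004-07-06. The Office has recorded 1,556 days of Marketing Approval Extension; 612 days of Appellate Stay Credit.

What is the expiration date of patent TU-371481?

Base term: filing date + 15 years → 6 July 2019.
Marketing Approval Extension: +1556 days → 9 October 2023.
Appellate Stay Credit: +612 days → 12 June 2025.

2025-06-12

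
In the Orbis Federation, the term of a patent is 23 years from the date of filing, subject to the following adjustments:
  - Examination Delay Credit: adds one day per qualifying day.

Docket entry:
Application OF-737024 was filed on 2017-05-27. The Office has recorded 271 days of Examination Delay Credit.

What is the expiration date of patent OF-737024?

Base term: filing date + 23 years → 27 May 2040.
Examination Delay Credit: +271 days → 22 February 2041.

2041-02-22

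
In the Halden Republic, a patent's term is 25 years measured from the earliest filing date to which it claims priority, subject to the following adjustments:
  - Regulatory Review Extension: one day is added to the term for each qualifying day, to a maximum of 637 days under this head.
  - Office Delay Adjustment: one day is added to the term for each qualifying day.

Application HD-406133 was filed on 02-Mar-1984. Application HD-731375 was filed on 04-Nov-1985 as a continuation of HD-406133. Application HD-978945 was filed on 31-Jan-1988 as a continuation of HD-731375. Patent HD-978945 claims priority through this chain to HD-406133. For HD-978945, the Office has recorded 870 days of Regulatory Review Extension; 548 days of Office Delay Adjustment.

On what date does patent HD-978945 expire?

May 30, 2012

Earliest priority filing: 2 March 1984.
Base term: 2 March 1984 + 25 years → 2 March 2009.
Regulatory Review Extension: 870 days claimed exceeds the 637-day cap, so +637 days → 29 November 2010.
Office Delay Adjustment: +548 days → 30 May 2012.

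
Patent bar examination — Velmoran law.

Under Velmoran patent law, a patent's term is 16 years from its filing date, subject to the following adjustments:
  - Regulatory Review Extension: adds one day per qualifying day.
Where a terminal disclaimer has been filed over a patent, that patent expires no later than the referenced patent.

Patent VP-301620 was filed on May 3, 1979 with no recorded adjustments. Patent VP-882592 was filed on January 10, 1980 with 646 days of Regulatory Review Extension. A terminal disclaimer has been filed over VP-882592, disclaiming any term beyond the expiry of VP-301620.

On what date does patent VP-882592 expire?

May 3, 1995

Natural term of VP-882592:
  Base: filing + 16 years → 10 January 1996.
  Regulatory Review Extension: +646 days → 17 October 1997.
Expiry of referenced patent VP-301620:
  Base: filing + 16 years → 3 May 1995.
Terminal disclaimer: VP-882592 expires on the earlier of 17 October 1997 and 3 May 1995.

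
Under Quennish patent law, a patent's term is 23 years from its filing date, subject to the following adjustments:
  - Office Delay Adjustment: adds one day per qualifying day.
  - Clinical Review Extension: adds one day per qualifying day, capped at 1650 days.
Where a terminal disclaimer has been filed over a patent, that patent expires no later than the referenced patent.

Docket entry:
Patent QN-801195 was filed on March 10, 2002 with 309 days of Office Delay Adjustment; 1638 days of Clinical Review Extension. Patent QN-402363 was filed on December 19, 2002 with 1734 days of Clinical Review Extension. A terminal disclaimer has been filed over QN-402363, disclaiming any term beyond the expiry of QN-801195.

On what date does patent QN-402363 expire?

Natural term of QN-402363:
  Base: filing + 23 years → 19 December 2025.
  Clinical Review Extension: 1734 days claimed exceeds the 1650-day cap, so +1650 days → 26 June 2030.
Expiry of referenced patent QN-801195:
  Base: filing + 23 years → 10 March 2025.
  Office Delay Adjustment: +309 days → 13 January 2026.
  Clinical Review Extension: 1638 days (within the 1650-day cap) → +1638 days → 9 July 2030.
Terminal disclaimer: QN-402363 expires on the earlier of 26 June 2030 and 9 July 2030.

June 26, 2030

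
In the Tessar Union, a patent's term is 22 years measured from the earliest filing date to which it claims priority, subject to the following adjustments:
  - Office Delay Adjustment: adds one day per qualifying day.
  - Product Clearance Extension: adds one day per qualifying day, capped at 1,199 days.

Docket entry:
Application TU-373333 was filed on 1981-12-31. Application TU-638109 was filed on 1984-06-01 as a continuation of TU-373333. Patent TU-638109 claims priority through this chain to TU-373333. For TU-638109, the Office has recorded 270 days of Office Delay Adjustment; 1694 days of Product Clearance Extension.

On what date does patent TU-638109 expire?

Earliest priority filing: 31 December 1981.
Base term: 31 December 1981 + 22 years → 31 December 2003.
Office Delay Adjustment: +270 days → 26 September 2004.
Product Clearance Extension: 1694 days claimed exceeds the 1199-day cap, so +1199 days → 8 January 2008.

January 8, 2008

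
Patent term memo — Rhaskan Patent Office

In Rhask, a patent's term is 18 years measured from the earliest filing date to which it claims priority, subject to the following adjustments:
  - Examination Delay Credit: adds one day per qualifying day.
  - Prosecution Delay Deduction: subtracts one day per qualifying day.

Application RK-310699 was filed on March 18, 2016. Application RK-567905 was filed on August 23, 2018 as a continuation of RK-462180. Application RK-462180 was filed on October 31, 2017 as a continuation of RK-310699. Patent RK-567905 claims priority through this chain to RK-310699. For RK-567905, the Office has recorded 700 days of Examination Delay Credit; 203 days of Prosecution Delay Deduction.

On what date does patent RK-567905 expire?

Earliest priority filing: 18 March 2016.
Base term: 18 March 2016 + 18 years → 18 March 2034.
Examination Delay Credit: +700 days → 16 February 2036.
Prosecution Delay Deduction: −203 days → 28 July 2035.

2035-07-28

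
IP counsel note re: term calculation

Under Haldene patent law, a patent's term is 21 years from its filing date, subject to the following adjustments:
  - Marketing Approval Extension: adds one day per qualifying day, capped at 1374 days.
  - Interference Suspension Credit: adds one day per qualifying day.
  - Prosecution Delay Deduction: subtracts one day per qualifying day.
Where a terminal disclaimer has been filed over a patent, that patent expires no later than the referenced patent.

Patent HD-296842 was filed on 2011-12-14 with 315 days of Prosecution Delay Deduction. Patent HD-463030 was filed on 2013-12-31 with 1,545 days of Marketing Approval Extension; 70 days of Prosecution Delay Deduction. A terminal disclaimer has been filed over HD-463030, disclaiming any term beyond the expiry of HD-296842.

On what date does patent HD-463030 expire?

February 3, 2032

Natural term of HD-463030:
  Base: filing + 21 years → 31 December 2034.
  Marketing Approval Extension: 1545 days claimed exceeds the 1374-day cap, so +1374 days → 5 October 2038.
  Prosecution Delay Deduction: −70 days → 27 July 2038.
Expiry of referenced patent HD-296842:
  Base: filing + 21 years → 14 December 2032.
  Prosecution Delay Deduction: −315 days → 3 February 2032.
Terminal disclaimer: HD-463030 expires on the earlier of 27 July 2038 and 3 February 2032.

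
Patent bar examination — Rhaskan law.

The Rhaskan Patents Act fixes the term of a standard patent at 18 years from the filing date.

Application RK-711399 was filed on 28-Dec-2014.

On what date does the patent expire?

2032-12-28

Filing date + 18 years → 28 December 2032.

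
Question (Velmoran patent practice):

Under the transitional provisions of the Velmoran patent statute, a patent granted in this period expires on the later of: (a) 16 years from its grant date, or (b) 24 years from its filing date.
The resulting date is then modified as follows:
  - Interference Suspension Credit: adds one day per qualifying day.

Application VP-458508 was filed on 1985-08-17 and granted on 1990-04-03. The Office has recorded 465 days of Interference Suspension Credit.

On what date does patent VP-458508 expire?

(a) grant + 16 years → 3 April 2006.
(b) filing + 24 years → 17 August 2009.
Later of the two: 17 August 2009.
Interference Suspension Credit: +465 days → 25 November 2010.

November 25, 2010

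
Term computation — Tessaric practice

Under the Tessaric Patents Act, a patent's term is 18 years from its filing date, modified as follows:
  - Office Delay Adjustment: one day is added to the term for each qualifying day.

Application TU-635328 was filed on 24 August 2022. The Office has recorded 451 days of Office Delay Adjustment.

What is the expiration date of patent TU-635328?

November 18, 2041

Base term: filing date + 18 years → 24 August 2040.
Office Delay Adjustment: +451 days → 18 November 2041.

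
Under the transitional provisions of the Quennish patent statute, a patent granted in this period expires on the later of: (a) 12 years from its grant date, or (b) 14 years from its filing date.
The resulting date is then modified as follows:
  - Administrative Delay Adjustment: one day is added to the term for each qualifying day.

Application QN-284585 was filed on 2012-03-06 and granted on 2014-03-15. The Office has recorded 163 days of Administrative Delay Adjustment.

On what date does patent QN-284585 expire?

2026-08-25

(a) grant + 12 years → 15 March 2026.
(b) filing + 14 years → 6 March 2026.
Later of the two: 15 March 2026.
Administrative Delay Adjustment: +163 days → 25 August 2026.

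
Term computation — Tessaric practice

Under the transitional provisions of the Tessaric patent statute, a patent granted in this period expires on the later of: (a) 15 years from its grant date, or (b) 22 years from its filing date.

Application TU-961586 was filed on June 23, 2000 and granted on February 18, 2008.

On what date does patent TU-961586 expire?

February 18, 2023

(a) grant + 15 years → 18 February 2023.
(b) filing + 22 years → 23 June 2022.
Later of the two: 18 February 2023.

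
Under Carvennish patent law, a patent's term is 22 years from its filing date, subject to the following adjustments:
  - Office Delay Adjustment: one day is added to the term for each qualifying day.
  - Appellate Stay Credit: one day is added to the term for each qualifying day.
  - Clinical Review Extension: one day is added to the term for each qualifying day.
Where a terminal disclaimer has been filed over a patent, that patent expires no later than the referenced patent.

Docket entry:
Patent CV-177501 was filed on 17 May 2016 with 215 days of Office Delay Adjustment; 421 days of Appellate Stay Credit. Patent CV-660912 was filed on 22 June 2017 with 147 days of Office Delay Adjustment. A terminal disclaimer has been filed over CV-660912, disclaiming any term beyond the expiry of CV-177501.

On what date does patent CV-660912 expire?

November 16, 2039

Natural term of CV-660912:
  Base: filing + 22 years → 22 June 2039.
  Office Delay Adjustment: +147 days → 16 November 2039.
Expiry of referenced patent CV-177501:
  Base: filing + 22 years → 17 May 2038.
  Office Delay Adjustment: +215 days → 18 December 2038.
  Appellate Stay Credit: +421 days → 12 February 2040.
Terminal disclaimer: CV-660912 expires on the earlier of 16 November 2039 and 12 February 2040.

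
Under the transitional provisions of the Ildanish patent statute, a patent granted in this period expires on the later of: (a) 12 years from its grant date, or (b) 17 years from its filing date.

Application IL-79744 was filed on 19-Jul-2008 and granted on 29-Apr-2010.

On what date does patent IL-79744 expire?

(a) grant + 12 years → 29 April 2022.
(b) filing + 17 years → 19 July 2025.
Later of the two: 19 July 2025.

2025-07-19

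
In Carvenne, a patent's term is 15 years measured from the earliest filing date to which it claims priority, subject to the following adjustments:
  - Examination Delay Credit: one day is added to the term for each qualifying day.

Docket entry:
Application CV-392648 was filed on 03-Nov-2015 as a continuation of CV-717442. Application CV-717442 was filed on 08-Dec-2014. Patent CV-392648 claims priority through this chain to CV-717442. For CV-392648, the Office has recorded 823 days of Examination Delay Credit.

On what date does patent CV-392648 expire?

Earliest priority filing: 8 December 2014.
Base term: 8 December 2014 + 15 years → 8 December 2029.
Examination Delay Credit: +823 days → 10 March 2032.

2032-03-10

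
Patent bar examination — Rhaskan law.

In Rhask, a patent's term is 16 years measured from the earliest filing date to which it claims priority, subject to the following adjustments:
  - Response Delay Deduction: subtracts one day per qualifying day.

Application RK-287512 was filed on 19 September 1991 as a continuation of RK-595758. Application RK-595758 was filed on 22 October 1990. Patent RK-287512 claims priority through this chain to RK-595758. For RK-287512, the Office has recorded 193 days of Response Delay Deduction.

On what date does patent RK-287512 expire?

April 12, 2006

Earliest priority filing: 22 October 1990.
Base term: 22 October 1990 + 16 years → 22 October 2006.
Response Delay Deduction: −193 days → 12 April 2006.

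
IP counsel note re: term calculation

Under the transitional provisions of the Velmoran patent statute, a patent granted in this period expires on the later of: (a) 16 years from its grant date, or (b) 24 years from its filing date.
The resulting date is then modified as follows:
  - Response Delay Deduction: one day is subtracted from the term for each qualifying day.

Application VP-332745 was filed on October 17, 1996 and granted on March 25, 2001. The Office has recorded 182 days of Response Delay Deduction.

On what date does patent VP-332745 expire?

(a) grant + 16 years → 25 March 2017.
(b) filing + 24 years → 17 October 2020.
Later of the two: 17 October 2020.
Response Delay Deduction: −182 days → 18 April 2020.

2020-04-18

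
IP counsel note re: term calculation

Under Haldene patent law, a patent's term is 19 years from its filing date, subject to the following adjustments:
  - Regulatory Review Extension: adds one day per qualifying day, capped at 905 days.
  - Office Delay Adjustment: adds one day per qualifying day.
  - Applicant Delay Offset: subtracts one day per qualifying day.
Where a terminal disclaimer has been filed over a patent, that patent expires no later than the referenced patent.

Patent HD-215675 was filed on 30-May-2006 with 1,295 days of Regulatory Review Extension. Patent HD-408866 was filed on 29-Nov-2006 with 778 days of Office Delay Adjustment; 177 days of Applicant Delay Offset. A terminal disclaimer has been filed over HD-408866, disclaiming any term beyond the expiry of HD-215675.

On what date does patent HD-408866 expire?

July 23, 2027

Natural term of HD-408866:
  Base: filing + 19 years → 29 November 2025.
  Office Delay Adjustment: +778 days → 16 January 2028.
  Applicant Delay Offset: −177 days → 23 July 2027.
Expiry of referenced patent HD-215675:
  Base: filing + 19 years → 30 May 2025.
  Regulatory Review Extension: 1295 days claimed exceeds the 905-day cap, so +905 days → 21 November 2027.
Terminal disclaimer: HD-408866 expires on the earlier of 23 July 2027 and 21 November 2027.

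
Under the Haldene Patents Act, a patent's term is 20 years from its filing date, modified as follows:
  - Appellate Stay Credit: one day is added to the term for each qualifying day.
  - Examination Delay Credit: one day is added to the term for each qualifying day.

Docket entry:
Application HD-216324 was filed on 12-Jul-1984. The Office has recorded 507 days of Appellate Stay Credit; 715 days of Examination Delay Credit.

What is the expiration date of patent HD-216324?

Base term: filing date + 20 years → 12 July 2004.
Appellate Stay Credit: +507 days → 1 December 2005.
Examination Delay Credit: +715 days → 16 November 2007.

2007-11-16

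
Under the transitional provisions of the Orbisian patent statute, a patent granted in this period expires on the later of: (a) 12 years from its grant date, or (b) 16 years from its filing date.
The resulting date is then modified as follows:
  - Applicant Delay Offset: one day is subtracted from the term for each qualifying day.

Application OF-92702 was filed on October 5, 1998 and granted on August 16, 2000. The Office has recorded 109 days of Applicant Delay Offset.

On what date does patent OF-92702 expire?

(a) grant + 12 years → 16 August 2012.
(b) filing + 16 years → 5 October 2014.
Later of the two: 5 October 2014.
Applicant Delay Offset: −109 days → 18 June 2014.

2014-06-18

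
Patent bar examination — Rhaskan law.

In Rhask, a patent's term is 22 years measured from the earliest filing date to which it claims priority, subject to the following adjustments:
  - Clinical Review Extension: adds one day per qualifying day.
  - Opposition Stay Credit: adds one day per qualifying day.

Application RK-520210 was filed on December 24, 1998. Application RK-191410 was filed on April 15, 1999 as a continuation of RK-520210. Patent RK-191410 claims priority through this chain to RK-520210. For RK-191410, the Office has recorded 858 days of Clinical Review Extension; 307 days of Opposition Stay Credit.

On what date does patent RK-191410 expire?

2024-03-03

Earliest priority filing: 24 December 1998.
Base term: 24 December 1998 + 22 years → 24 December 2020.
Clinical Review Extension: +858 days → 1 May 2023.
Opposition Stay Credit: +307 days → 3 March 2024.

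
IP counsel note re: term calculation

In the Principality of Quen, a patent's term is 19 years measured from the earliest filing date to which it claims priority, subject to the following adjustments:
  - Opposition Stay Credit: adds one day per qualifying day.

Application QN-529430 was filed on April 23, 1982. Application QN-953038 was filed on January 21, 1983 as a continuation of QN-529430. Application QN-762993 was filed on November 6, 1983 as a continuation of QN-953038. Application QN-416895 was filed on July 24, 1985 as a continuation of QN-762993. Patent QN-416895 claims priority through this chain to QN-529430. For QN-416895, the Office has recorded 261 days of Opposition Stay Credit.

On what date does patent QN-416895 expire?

Earliest priority filing: 23 April 1982.
Base term: 23 April 1982 + 19 years → 23 April 2001.
Opposition Stay Credit: +261 days → 9 January 2002.

January 9, 2002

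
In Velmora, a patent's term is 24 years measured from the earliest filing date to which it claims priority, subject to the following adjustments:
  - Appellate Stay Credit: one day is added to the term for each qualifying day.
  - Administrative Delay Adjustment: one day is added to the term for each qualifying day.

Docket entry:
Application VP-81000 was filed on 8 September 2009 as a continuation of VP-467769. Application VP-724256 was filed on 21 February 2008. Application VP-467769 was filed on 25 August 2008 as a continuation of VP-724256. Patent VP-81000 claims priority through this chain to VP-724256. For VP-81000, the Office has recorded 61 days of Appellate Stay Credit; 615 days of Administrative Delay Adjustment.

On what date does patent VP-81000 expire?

Earliest priority filing: 21 February 2008.
Base term: 21 February 2008 + 24 years → 21 February 2032.
Appellate Stay Credit: +61 days → 22 April 2032.
Administrative Delay Adjustment: +615 days → 28 December 2033.

December 28, 2033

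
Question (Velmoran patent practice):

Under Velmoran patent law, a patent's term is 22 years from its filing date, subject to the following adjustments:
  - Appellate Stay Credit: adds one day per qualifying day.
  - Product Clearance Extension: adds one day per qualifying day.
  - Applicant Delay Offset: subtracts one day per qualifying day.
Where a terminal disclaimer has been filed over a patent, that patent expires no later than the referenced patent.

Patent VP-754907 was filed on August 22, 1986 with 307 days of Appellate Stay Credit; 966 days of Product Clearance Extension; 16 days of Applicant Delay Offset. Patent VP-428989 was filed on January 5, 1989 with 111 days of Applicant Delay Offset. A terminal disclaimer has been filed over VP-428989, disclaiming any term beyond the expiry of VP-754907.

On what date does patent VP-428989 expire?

Natural term of VP-428989:
  Base: filing + 22 years → 5 January 2011.
  Applicant Delay Offset: −111 days → 16 September 2010.
Expiry of referenced patent VP-754907:
  Base: filing + 22 years → 22 August 2008.
  Appellate Stay Credit: +307 days → 25 June 2009.
  Product Clearance Extension: +966 days → 16 February 2012.
  Applicant Delay Offset: −16 days → 31 January 2012.
Terminal disclaimer: VP-428989 expires on the earlier of 16 September 2010 and 31 January 2012.

September 16, 2010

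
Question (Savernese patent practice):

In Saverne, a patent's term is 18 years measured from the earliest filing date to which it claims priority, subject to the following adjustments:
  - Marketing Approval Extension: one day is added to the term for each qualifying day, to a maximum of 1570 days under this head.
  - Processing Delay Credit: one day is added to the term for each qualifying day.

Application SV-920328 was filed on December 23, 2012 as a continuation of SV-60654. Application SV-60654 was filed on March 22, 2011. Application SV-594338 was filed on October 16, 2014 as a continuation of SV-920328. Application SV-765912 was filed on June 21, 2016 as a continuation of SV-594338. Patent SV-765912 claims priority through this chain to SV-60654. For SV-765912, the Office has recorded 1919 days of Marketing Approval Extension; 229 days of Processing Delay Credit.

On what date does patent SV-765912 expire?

Earliest priority filing: 22 March 2011.
Base term: 22 March 2011 + 18 years → 22 March 2029.
Marketing Approval Extension: 1919 days claimed exceeds the 1570-day cap, so +1570 days → 9 July 2033.
Processing Delay Credit: +229 days → 23 February 2034.

February 23, 2034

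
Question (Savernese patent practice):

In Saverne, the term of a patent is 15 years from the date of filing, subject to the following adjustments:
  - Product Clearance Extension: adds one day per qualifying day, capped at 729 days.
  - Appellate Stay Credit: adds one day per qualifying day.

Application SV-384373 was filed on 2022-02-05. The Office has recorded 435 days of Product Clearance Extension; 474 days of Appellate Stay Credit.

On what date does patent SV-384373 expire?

2039-08-03

Base term: filing date + 15 years → 5 February 2037.
Product Clearance Extension: 435 days (within the 729-day cap) → +435 days → 16 April 2038.
Appellate Stay Credit: +474 days → 3 August 2039.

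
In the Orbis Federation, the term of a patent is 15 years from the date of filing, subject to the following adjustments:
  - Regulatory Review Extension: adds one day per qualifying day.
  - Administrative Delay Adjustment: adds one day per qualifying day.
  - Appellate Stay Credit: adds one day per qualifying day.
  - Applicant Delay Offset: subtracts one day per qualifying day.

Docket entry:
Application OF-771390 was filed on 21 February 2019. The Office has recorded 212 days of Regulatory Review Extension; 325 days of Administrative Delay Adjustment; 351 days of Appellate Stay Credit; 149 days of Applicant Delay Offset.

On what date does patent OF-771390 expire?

Base term: filing date + 15 years → 21 February 2034.
Regulatory Review Extension: +212 days → 21 September 2034.
Administrative Delay Adjustment: +325 days → 12 August 2035.
Appellate Stay Credit: +351 days → 28 July 2036.
Applicant Delay Offset: −149 days → 1 March 2036.

March 1, 2036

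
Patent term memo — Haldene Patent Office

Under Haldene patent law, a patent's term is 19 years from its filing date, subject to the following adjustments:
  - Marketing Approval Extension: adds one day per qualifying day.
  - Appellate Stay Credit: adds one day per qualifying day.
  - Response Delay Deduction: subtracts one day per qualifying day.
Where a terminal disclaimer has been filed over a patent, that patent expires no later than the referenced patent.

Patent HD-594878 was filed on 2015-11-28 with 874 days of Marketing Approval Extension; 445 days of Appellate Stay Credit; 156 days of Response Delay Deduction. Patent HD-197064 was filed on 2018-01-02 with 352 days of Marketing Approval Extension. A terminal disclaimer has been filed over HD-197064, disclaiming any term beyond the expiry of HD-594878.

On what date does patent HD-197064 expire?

December 20, 2037

Natural term of HD-197064:
  Base: filing + 19 years → 2 January 2037.
  Marketing Approval Extension: +352 days → 20 December 2037.
Expiry of referenced patent HD-594878:
  Base: filing + 19 years → 28 November 2034.
  Marketing Approval Extension: +874 days → 20 April 2037.
  Appellate Stay Credit: +445 days → 9 July 2038.
  Response Delay Deduction: −156 days → 3 February 2038.
Terminal disclaimer: HD-197064 expires on the earlier of 20 December 2037 and 3 February 2038.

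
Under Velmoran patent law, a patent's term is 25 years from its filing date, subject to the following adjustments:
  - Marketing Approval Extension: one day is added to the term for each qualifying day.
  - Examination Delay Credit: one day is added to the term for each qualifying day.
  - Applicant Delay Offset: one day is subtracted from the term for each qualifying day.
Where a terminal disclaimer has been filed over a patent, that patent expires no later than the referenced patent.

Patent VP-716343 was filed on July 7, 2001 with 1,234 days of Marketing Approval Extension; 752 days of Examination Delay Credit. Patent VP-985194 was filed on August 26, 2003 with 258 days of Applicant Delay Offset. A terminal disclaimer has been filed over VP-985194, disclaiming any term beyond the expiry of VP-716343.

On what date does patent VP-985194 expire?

2027-12-12

Natural term of VP-985194:
  Base: filing + 25 years → 26 August 2028.
  Applicant Delay Offset: −258 days → 12 December 2027.
Expiry of referenced patent VP-716343:
  Base: filing + 25 years → 7 July 2026.
  Marketing Approval Extension: +1234 days → 22 November 2029.
  Examination Delay Credit: +752 days → 14 December 2031.
Terminal disclaimer: VP-985194 expires on the earlier of 12 December 2027 and 14 December 2031.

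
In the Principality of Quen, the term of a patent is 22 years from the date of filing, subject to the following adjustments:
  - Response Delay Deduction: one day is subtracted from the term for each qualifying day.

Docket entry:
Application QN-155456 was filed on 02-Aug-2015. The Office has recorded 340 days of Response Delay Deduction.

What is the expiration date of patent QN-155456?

Base term: filing date + 22 years → 2 August 2037.
Response Delay Deduction: −340 days → 27 August 2036.

August 27, 2036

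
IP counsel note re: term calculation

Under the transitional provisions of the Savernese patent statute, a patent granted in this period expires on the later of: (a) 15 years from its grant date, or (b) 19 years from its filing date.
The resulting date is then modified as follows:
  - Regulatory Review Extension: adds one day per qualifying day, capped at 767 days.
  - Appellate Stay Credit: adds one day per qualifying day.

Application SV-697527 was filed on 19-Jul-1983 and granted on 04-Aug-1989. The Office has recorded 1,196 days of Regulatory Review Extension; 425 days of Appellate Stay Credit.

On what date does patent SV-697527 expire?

(a) grant + 15 years → 4 August 2004.
(b) filing + 19 years → 19 July 2002.
Later of the two: 4 August 2004.
Regulatory Review Extension: 1196 days claimed exceeds the 767-day cap, so +767 days → 10 September 2006.
Appellate Stay Credit: +425 days → 9 November 2007.

2007-11-09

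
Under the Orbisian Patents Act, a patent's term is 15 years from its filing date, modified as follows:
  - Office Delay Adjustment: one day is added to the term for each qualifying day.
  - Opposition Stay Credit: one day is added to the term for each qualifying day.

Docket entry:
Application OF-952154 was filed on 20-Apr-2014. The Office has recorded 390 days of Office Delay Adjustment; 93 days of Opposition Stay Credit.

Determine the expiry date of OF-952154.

Base term: filing date + 15 years → 20 April 2029.
Office Delay Adjustment: +390 days → 15 May 2030.
Opposition Stay Credit: +93 days → 16 August 2030.

August 16, 2030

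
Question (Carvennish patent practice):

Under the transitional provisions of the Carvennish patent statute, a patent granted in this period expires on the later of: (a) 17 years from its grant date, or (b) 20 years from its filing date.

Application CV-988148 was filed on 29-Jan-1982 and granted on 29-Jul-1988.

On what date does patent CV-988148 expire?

2005-07-29

(a) grant + 17 years → 29 July 2005.
(b) filing + 20 years → 29 January 2002.
Later of the two: 29 July 2005.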